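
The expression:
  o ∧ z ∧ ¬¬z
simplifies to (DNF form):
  o ∧ z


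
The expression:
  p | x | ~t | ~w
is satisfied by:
  {x: True, p: True, w: False, t: False}
  {x: True, w: False, p: False, t: False}
  {p: True, x: False, w: False, t: False}
  {x: False, w: False, p: False, t: False}
  {t: True, x: True, p: True, w: False}
  {t: True, x: True, w: False, p: False}
  {t: True, p: True, x: False, w: False}
  {t: True, x: False, w: False, p: False}
  {x: True, w: True, p: True, t: False}
  {x: True, w: True, t: False, p: False}
  {w: True, p: True, t: False, x: False}
  {w: True, t: False, p: False, x: False}
  {x: True, w: True, t: True, p: True}
  {x: True, w: True, t: True, p: False}
  {w: True, t: True, p: True, x: False}


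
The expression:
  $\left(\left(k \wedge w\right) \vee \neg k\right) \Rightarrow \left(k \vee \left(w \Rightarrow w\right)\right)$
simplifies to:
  $\text{True}$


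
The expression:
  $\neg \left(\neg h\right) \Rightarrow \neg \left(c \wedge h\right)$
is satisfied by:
  {h: False, c: False}
  {c: True, h: False}
  {h: True, c: False}


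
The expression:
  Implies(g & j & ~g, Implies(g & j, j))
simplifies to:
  True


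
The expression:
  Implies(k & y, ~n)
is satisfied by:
  {k: False, y: False, n: False}
  {n: True, k: False, y: False}
  {y: True, k: False, n: False}
  {n: True, y: True, k: False}
  {k: True, n: False, y: False}
  {n: True, k: True, y: False}
  {y: True, k: True, n: False}


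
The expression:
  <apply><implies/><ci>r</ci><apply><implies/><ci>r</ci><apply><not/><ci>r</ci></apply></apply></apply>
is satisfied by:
  {r: False}


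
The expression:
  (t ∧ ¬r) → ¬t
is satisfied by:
  {r: True, t: False}
  {t: False, r: False}
  {t: True, r: True}


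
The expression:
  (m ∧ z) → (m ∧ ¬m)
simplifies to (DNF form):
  ¬m ∨ ¬z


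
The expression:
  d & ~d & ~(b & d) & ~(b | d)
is never true.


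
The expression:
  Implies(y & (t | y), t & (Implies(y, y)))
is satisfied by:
  {t: True, y: False}
  {y: False, t: False}
  {y: True, t: True}


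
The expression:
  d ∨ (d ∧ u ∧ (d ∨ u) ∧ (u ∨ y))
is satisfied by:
  {d: True}


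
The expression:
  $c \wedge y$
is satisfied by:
  {c: True, y: True}


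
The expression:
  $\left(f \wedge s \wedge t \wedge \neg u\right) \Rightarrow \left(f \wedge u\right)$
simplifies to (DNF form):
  $u \vee \neg f \vee \neg s \vee \neg t$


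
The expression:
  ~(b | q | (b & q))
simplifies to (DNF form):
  ~b & ~q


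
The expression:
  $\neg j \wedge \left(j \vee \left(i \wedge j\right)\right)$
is never true.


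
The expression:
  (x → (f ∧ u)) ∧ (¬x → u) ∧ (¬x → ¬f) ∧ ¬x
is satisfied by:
  {u: True, x: False, f: False}


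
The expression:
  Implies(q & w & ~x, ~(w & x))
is always true.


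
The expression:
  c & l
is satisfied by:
  {c: True, l: True}


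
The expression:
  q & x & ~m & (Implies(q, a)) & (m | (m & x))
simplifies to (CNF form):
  False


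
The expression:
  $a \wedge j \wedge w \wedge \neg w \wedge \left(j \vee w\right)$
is never true.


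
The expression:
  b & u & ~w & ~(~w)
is never true.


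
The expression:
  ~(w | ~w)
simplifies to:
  False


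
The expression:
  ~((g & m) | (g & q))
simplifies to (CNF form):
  (~g | ~m) & (~g | ~q)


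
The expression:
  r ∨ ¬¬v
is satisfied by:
  {r: True, v: True}
  {r: True, v: False}
  {v: True, r: False}


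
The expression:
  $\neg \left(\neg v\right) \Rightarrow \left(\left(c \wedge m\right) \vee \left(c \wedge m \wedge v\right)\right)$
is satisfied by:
  {c: True, m: True, v: False}
  {c: True, m: False, v: False}
  {m: True, c: False, v: False}
  {c: False, m: False, v: False}
  {c: True, v: True, m: True}


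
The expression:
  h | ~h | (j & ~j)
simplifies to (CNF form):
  True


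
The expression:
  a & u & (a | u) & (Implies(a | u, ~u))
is never true.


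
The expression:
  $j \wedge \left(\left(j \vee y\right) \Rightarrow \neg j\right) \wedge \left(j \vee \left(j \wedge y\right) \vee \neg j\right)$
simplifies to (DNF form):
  $\text{False}$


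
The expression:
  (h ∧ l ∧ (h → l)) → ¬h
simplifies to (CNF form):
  ¬h ∨ ¬l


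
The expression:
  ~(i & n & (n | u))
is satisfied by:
  {n: False, i: False}
  {i: True, n: False}
  {n: True, i: False}


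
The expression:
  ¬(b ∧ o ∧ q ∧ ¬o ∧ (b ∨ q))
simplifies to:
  True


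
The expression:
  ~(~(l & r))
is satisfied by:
  {r: True, l: True}


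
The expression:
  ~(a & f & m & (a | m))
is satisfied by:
  {m: False, a: False, f: False}
  {f: True, m: False, a: False}
  {a: True, m: False, f: False}
  {f: True, a: True, m: False}
  {m: True, f: False, a: False}
  {f: True, m: True, a: False}
  {a: True, m: True, f: False}


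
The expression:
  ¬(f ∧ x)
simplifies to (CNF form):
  ¬f ∨ ¬x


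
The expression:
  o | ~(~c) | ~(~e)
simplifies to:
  c | e | o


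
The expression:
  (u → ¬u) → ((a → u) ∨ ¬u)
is always true.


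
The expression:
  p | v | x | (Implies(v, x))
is always true.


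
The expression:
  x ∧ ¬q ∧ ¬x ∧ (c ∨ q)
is never true.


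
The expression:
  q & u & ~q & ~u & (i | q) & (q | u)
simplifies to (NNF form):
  False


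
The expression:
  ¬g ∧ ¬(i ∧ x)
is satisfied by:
  {x: False, g: False, i: False}
  {i: True, x: False, g: False}
  {x: True, i: False, g: False}


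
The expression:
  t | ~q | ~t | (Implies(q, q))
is always true.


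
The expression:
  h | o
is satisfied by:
  {o: True, h: True}
  {o: True, h: False}
  {h: True, o: False}


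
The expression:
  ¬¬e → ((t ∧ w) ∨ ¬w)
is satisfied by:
  {t: True, w: False, e: False}
  {w: False, e: False, t: False}
  {t: True, e: True, w: False}
  {e: True, w: False, t: False}
  {t: True, w: True, e: False}
  {w: True, t: False, e: False}
  {t: True, e: True, w: True}


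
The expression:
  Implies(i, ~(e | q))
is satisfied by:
  {q: False, i: False, e: False}
  {e: True, q: False, i: False}
  {q: True, e: False, i: False}
  {e: True, q: True, i: False}
  {i: True, e: False, q: False}


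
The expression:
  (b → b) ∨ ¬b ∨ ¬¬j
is always true.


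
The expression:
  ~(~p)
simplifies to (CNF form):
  p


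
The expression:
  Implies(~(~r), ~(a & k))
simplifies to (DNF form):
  ~a | ~k | ~r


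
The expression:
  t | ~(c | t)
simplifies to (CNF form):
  t | ~c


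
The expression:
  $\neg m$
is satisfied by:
  {m: False}


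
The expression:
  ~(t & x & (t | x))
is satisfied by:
  {t: False, x: False}
  {x: True, t: False}
  {t: True, x: False}


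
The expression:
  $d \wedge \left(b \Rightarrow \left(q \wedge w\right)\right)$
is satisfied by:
  {w: True, d: True, q: True, b: False}
  {w: True, d: True, q: False, b: False}
  {d: True, q: True, w: False, b: False}
  {d: True, w: False, q: False, b: False}
  {b: True, w: True, d: True, q: True}


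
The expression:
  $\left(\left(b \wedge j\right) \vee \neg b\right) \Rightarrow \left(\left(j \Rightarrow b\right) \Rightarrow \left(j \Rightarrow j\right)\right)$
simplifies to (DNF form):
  $\text{True}$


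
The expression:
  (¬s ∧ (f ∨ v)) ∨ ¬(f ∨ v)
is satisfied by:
  {f: False, s: False, v: False}
  {v: True, f: False, s: False}
  {f: True, v: False, s: False}
  {v: True, f: True, s: False}
  {s: True, v: False, f: False}


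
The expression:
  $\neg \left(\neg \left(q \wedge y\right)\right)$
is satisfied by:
  {y: True, q: True}


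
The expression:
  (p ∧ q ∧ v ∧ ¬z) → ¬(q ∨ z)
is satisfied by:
  {z: True, p: False, v: False, q: False}
  {z: False, p: False, v: False, q: False}
  {z: True, q: True, p: False, v: False}
  {q: True, z: False, p: False, v: False}
  {z: True, v: True, q: False, p: False}
  {v: True, q: False, p: False, z: False}
  {z: True, q: True, v: True, p: False}
  {q: True, v: True, z: False, p: False}
  {z: True, p: True, q: False, v: False}
  {p: True, q: False, v: False, z: False}
  {z: True, q: True, p: True, v: False}
  {q: True, p: True, z: False, v: False}
  {z: True, v: True, p: True, q: False}
  {v: True, p: True, q: False, z: False}
  {z: True, q: True, v: True, p: True}


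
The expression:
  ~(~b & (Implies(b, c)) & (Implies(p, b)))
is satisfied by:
  {b: True, p: True}
  {b: True, p: False}
  {p: True, b: False}


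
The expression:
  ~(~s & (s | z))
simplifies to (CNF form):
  s | ~z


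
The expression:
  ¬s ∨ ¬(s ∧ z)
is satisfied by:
  {s: False, z: False}
  {z: True, s: False}
  {s: True, z: False}


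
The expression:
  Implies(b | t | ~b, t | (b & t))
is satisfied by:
  {t: True}


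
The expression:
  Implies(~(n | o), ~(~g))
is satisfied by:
  {n: True, o: True, g: True}
  {n: True, o: True, g: False}
  {n: True, g: True, o: False}
  {n: True, g: False, o: False}
  {o: True, g: True, n: False}
  {o: True, g: False, n: False}
  {g: True, o: False, n: False}


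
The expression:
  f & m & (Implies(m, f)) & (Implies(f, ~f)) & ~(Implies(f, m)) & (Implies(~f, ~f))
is never true.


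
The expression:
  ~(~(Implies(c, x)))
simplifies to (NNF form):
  x | ~c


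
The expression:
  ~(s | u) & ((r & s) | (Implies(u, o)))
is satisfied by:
  {u: False, s: False}


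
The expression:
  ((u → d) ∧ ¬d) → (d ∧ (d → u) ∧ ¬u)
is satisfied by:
  {d: True, u: True}
  {d: True, u: False}
  {u: True, d: False}


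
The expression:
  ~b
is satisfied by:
  {b: False}


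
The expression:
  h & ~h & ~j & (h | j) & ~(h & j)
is never true.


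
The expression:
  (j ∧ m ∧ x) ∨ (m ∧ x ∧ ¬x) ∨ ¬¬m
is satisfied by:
  {m: True}


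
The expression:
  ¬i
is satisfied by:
  {i: False}


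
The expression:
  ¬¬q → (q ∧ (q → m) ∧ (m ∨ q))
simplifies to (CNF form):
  m ∨ ¬q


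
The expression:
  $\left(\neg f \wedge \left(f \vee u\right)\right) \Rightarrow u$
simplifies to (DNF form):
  $\text{True}$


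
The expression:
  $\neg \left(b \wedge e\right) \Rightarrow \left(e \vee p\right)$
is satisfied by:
  {e: True, p: True}
  {e: True, p: False}
  {p: True, e: False}


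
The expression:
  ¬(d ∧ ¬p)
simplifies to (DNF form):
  p ∨ ¬d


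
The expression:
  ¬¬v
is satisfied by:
  {v: True}


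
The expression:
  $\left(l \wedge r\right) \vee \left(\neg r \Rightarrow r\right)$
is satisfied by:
  {r: True}


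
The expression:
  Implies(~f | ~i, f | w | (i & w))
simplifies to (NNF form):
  f | w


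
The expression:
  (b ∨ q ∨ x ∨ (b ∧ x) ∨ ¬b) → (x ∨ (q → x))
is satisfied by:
  {x: True, q: False}
  {q: False, x: False}
  {q: True, x: True}


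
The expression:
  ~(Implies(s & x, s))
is never true.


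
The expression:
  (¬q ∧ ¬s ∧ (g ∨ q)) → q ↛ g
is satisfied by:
  {q: True, s: True, g: False}
  {q: True, g: False, s: False}
  {s: True, g: False, q: False}
  {s: False, g: False, q: False}
  {q: True, s: True, g: True}
  {q: True, g: True, s: False}
  {s: True, g: True, q: False}


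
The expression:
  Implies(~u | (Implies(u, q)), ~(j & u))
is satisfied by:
  {u: False, q: False, j: False}
  {j: True, u: False, q: False}
  {q: True, u: False, j: False}
  {j: True, q: True, u: False}
  {u: True, j: False, q: False}
  {j: True, u: True, q: False}
  {q: True, u: True, j: False}


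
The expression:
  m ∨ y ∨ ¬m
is always true.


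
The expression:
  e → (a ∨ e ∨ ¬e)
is always true.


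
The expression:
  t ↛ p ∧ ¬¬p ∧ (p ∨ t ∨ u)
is never true.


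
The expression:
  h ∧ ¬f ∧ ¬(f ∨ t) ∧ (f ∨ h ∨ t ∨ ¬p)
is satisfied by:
  {h: True, t: False, f: False}


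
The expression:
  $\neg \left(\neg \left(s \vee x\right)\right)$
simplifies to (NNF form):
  $s \vee x$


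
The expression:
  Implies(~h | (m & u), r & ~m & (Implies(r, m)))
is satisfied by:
  {h: True, u: False, m: False}
  {h: True, m: True, u: False}
  {h: True, u: True, m: False}


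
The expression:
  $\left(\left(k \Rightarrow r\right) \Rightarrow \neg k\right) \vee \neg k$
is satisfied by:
  {k: False, r: False}
  {r: True, k: False}
  {k: True, r: False}


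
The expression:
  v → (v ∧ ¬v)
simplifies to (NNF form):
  ¬v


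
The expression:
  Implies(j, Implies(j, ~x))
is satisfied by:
  {x: False, j: False}
  {j: True, x: False}
  {x: True, j: False}


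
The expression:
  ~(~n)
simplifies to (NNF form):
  n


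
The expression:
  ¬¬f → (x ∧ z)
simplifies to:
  (x ∧ z) ∨ ¬f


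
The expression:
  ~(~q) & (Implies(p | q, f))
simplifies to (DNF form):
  f & q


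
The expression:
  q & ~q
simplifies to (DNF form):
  False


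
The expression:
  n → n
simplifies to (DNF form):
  True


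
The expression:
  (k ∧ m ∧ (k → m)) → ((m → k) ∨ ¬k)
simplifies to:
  True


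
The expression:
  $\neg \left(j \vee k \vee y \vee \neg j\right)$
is never true.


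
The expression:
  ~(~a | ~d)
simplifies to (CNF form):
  a & d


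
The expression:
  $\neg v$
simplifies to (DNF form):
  $\neg v$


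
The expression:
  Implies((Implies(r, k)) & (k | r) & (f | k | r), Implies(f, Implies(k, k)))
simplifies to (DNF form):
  True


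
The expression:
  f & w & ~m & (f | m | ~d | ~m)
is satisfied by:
  {w: True, f: True, m: False}


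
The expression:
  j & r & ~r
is never true.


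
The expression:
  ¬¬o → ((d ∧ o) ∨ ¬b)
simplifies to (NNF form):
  d ∨ ¬b ∨ ¬o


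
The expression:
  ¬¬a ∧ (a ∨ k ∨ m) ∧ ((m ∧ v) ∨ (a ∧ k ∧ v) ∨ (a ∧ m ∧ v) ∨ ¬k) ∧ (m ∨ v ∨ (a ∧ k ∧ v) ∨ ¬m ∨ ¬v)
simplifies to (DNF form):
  (a ∧ v) ∨ (a ∧ ¬k)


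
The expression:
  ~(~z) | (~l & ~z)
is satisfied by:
  {z: True, l: False}
  {l: False, z: False}
  {l: True, z: True}


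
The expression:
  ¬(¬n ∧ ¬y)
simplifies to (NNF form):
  n ∨ y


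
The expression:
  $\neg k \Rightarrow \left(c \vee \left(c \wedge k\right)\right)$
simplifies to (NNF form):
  $c \vee k$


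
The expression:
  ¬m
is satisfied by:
  {m: False}


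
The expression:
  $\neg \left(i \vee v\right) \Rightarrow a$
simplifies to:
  $a \vee i \vee v$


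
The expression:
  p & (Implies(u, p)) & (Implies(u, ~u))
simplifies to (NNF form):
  p & ~u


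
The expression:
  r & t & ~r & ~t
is never true.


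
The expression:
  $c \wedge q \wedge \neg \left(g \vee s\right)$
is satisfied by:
  {c: True, q: True, g: False, s: False}


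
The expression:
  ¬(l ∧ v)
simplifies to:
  ¬l ∨ ¬v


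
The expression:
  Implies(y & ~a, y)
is always true.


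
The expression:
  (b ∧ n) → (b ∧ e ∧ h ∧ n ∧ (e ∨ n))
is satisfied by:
  {h: True, e: True, n: False, b: False}
  {h: True, e: False, n: False, b: False}
  {e: True, b: False, h: False, n: False}
  {b: False, e: False, h: False, n: False}
  {b: True, h: True, e: True, n: False}
  {b: True, h: True, e: False, n: False}
  {b: True, e: True, h: False, n: False}
  {b: True, e: False, h: False, n: False}
  {n: True, h: True, e: True, b: False}
  {n: True, h: True, e: False, b: False}
  {n: True, e: True, h: False, b: False}
  {n: True, e: False, h: False, b: False}
  {b: True, n: True, h: True, e: True}


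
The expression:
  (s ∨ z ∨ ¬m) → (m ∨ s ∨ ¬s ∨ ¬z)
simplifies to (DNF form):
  True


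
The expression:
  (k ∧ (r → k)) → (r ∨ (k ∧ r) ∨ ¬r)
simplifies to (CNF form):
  True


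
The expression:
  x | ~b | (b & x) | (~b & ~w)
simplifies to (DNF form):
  x | ~b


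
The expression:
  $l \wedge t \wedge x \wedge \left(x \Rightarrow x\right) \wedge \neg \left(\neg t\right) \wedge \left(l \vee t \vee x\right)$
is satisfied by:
  {t: True, x: True, l: True}


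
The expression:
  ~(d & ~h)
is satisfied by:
  {h: True, d: False}
  {d: False, h: False}
  {d: True, h: True}


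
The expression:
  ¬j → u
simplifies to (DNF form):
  j ∨ u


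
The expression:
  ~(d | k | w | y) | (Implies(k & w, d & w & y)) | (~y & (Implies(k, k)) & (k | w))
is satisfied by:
  {d: True, w: False, k: False, y: False}
  {d: False, w: False, k: False, y: False}
  {d: True, y: True, w: False, k: False}
  {y: True, d: False, w: False, k: False}
  {d: True, k: True, y: False, w: False}
  {k: True, y: False, w: False, d: False}
  {d: True, y: True, k: True, w: False}
  {y: True, k: True, d: False, w: False}
  {d: True, w: True, y: False, k: False}
  {w: True, y: False, k: False, d: False}
  {d: True, y: True, w: True, k: False}
  {y: True, w: True, d: False, k: False}
  {d: True, k: True, w: True, y: False}
  {k: True, w: True, y: False, d: False}
  {d: True, y: True, k: True, w: True}


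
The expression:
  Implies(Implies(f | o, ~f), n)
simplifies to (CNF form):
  f | n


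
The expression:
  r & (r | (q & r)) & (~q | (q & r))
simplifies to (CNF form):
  r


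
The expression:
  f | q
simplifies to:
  f | q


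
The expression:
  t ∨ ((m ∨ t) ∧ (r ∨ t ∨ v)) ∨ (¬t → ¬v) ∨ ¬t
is always true.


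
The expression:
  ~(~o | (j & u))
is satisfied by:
  {o: True, u: False, j: False}
  {j: True, o: True, u: False}
  {u: True, o: True, j: False}


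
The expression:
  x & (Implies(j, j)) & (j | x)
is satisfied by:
  {x: True}


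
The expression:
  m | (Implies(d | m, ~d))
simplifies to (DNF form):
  m | ~d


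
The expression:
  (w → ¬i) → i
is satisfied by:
  {i: True}


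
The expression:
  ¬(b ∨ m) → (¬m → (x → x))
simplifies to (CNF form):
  True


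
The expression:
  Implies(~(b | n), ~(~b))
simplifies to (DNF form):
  b | n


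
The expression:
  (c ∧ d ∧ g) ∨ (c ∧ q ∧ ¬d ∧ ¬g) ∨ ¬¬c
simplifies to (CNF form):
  c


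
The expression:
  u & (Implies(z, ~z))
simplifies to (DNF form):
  u & ~z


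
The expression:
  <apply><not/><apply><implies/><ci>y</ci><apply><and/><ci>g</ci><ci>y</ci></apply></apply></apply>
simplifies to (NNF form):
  <apply><and/><ci>y</ci><apply><not/><ci>g</ci></apply></apply>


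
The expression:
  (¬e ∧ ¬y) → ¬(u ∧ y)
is always true.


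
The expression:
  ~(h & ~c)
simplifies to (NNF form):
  c | ~h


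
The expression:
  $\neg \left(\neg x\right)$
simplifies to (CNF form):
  $x$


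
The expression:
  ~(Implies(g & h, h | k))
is never true.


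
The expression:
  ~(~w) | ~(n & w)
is always true.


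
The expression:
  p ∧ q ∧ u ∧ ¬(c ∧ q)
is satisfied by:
  {p: True, u: True, q: True, c: False}


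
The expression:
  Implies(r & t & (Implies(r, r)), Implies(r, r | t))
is always true.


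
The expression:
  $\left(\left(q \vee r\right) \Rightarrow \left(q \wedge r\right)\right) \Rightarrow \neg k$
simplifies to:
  $\left(q \wedge \neg r\right) \vee \left(r \wedge \neg q\right) \vee \neg k$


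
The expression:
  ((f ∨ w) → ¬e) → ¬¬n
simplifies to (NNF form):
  n ∨ (e ∧ f) ∨ (e ∧ w)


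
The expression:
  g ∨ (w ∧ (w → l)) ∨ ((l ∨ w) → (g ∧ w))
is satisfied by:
  {g: True, w: False, l: False}
  {g: True, l: True, w: False}
  {g: True, w: True, l: False}
  {g: True, l: True, w: True}
  {l: False, w: False, g: False}
  {l: True, w: True, g: False}


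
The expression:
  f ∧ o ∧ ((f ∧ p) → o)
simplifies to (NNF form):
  f ∧ o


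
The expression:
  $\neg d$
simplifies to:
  $\neg d$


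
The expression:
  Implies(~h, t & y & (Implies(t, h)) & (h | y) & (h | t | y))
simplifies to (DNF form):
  h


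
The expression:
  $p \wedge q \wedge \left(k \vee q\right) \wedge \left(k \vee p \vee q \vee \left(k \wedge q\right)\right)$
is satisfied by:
  {p: True, q: True}


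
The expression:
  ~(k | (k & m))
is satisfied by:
  {k: False}


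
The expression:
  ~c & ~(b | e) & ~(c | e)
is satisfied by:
  {b: False, e: False, c: False}


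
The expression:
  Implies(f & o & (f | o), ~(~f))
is always true.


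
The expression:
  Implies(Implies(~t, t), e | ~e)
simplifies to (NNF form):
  True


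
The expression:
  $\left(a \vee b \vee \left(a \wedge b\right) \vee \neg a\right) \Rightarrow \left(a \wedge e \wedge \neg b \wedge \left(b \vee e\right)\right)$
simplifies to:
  $a \wedge e \wedge \neg b$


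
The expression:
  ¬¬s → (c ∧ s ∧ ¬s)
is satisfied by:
  {s: False}


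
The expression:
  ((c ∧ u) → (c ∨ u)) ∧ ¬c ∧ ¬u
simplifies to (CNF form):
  ¬c ∧ ¬u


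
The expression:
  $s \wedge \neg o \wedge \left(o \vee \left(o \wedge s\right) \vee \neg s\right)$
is never true.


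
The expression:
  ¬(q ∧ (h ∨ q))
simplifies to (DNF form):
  ¬q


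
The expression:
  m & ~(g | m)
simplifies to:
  False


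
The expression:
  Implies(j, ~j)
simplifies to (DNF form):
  ~j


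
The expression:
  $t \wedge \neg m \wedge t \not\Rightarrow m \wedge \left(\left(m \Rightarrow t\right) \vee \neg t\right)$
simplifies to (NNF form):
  $t \wedge \neg m$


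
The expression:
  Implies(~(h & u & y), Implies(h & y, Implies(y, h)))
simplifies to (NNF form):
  True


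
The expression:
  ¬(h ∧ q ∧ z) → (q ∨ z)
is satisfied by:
  {q: True, z: True}
  {q: True, z: False}
  {z: True, q: False}


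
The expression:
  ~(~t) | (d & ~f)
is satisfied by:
  {d: True, t: True, f: False}
  {t: True, f: False, d: False}
  {d: True, t: True, f: True}
  {t: True, f: True, d: False}
  {d: True, f: False, t: False}


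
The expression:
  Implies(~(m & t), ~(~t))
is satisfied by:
  {t: True}


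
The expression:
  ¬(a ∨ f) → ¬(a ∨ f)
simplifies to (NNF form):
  True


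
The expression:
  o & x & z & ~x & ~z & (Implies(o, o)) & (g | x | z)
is never true.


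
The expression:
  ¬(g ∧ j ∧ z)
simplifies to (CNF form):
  ¬g ∨ ¬j ∨ ¬z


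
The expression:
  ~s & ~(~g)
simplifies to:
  g & ~s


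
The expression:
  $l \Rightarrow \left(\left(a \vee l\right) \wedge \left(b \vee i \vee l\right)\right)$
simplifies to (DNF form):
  $\text{True}$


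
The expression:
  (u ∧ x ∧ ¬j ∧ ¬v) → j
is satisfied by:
  {v: True, j: True, u: False, x: False}
  {v: True, j: False, u: False, x: False}
  {j: True, v: False, u: False, x: False}
  {v: False, j: False, u: False, x: False}
  {x: True, v: True, j: True, u: False}
  {x: True, v: True, j: False, u: False}
  {x: True, j: True, v: False, u: False}
  {x: True, j: False, v: False, u: False}
  {v: True, u: True, j: True, x: False}
  {v: True, u: True, j: False, x: False}
  {u: True, j: True, v: False, x: False}
  {u: True, v: False, j: False, x: False}
  {x: True, u: True, v: True, j: True}
  {x: True, u: True, v: True, j: False}
  {x: True, u: True, j: True, v: False}


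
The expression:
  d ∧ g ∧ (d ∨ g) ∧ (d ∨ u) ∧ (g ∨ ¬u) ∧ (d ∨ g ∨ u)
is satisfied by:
  {d: True, g: True}


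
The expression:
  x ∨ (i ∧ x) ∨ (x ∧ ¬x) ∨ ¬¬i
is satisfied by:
  {i: True, x: True}
  {i: True, x: False}
  {x: True, i: False}


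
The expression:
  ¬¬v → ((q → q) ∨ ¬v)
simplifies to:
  True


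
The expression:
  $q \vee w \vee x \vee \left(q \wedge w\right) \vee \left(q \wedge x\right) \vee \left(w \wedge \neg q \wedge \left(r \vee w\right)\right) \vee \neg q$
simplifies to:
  $\text{True}$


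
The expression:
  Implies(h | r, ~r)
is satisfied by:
  {r: False}


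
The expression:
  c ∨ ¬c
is always true.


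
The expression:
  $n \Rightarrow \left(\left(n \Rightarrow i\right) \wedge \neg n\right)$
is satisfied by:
  {n: False}


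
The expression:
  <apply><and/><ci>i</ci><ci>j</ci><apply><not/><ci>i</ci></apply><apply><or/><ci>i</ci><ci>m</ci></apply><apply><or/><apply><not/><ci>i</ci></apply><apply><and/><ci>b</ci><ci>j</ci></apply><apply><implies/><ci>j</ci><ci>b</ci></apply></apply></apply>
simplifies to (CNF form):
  <false/>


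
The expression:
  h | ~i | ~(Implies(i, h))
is always true.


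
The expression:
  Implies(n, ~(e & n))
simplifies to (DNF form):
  ~e | ~n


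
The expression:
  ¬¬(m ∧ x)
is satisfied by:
  {m: True, x: True}


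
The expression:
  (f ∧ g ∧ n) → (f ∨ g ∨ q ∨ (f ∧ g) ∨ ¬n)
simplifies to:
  True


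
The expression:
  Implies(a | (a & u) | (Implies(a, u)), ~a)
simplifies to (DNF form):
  ~a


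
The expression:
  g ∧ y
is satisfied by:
  {g: True, y: True}


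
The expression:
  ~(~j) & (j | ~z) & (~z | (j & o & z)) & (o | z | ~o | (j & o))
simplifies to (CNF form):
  j & (o | ~z)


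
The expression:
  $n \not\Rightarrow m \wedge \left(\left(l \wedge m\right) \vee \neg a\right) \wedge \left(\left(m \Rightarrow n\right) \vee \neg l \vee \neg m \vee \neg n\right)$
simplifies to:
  $n \wedge \neg a \wedge \neg m$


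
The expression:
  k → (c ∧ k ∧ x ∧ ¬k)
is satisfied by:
  {k: False}


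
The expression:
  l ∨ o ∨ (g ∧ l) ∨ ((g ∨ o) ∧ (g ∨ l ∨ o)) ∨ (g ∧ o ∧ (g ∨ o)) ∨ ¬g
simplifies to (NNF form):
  True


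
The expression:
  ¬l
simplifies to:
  ¬l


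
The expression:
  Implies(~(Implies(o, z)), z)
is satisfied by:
  {z: True, o: False}
  {o: False, z: False}
  {o: True, z: True}


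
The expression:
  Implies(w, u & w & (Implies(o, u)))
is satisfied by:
  {u: True, w: False}
  {w: False, u: False}
  {w: True, u: True}


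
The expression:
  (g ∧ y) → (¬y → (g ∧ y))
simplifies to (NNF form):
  True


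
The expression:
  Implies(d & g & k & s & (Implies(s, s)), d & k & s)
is always true.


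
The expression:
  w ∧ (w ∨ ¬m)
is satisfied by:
  {w: True}


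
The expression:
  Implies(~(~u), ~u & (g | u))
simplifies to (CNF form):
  ~u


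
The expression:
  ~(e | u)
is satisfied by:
  {u: False, e: False}


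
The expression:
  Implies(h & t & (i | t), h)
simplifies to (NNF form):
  True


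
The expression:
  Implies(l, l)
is always true.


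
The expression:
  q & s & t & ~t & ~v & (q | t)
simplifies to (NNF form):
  False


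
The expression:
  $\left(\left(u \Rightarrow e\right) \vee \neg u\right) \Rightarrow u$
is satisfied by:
  {u: True}


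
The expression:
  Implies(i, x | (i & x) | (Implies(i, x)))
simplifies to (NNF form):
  x | ~i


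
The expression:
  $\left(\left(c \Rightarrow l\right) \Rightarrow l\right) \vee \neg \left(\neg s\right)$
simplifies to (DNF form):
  $c \vee l \vee s$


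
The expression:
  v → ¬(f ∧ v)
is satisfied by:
  {v: False, f: False}
  {f: True, v: False}
  {v: True, f: False}


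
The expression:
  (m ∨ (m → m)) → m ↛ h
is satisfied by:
  {m: True, h: False}


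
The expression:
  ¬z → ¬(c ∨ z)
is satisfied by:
  {z: True, c: False}
  {c: False, z: False}
  {c: True, z: True}


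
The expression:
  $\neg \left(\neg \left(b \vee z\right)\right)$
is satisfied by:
  {b: True, z: True}
  {b: True, z: False}
  {z: True, b: False}


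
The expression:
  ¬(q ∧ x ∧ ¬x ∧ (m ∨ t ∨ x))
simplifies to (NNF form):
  True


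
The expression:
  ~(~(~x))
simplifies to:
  ~x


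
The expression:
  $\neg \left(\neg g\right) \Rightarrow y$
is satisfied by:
  {y: True, g: False}
  {g: False, y: False}
  {g: True, y: True}


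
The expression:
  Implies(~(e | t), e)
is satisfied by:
  {t: True, e: True}
  {t: True, e: False}
  {e: True, t: False}


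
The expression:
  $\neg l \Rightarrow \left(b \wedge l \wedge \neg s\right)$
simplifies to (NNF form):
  $l$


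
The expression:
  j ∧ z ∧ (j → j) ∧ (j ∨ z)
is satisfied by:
  {z: True, j: True}


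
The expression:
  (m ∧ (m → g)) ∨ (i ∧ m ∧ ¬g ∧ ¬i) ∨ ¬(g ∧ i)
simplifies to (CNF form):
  m ∨ ¬g ∨ ¬i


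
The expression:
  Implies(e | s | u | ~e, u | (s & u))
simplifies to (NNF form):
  u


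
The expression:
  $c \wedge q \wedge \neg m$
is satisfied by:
  {c: True, q: True, m: False}


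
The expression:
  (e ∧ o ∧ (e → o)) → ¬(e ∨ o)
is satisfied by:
  {e: False, o: False}
  {o: True, e: False}
  {e: True, o: False}


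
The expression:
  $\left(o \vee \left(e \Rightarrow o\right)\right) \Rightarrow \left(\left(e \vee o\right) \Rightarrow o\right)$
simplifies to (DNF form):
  $\text{True}$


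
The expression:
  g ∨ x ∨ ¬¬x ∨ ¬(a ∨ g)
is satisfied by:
  {x: True, g: True, a: False}
  {x: True, g: False, a: False}
  {g: True, x: False, a: False}
  {x: False, g: False, a: False}
  {x: True, a: True, g: True}
  {x: True, a: True, g: False}
  {a: True, g: True, x: False}


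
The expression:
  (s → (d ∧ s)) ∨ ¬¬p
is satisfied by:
  {d: True, p: True, s: False}
  {d: True, s: False, p: False}
  {p: True, s: False, d: False}
  {p: False, s: False, d: False}
  {d: True, p: True, s: True}
  {d: True, s: True, p: False}
  {p: True, s: True, d: False}


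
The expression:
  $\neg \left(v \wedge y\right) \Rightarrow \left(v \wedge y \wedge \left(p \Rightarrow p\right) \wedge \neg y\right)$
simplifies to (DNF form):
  $v \wedge y$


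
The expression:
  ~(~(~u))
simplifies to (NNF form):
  ~u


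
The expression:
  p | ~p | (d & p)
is always true.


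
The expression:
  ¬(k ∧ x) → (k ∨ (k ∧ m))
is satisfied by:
  {k: True}


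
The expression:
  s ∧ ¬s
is never true.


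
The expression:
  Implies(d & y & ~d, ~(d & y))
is always true.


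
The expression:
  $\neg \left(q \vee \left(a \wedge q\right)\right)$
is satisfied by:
  {q: False}


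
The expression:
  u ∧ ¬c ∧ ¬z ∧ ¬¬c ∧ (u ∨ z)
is never true.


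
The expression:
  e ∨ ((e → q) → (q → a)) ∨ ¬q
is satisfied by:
  {a: True, e: True, q: False}
  {a: True, e: False, q: False}
  {e: True, a: False, q: False}
  {a: False, e: False, q: False}
  {a: True, q: True, e: True}
  {a: True, q: True, e: False}
  {q: True, e: True, a: False}


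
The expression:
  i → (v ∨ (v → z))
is always true.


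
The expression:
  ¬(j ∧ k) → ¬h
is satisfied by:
  {j: True, k: True, h: False}
  {j: True, k: False, h: False}
  {k: True, j: False, h: False}
  {j: False, k: False, h: False}
  {j: True, h: True, k: True}


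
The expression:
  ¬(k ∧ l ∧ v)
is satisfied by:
  {l: False, k: False, v: False}
  {v: True, l: False, k: False}
  {k: True, l: False, v: False}
  {v: True, k: True, l: False}
  {l: True, v: False, k: False}
  {v: True, l: True, k: False}
  {k: True, l: True, v: False}


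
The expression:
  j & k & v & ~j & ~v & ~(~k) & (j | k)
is never true.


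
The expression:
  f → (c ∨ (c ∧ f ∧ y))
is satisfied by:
  {c: True, f: False}
  {f: False, c: False}
  {f: True, c: True}


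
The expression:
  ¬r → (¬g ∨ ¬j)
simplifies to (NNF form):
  r ∨ ¬g ∨ ¬j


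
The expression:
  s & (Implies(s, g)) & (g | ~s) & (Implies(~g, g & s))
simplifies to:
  g & s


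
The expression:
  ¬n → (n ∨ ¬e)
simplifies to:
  n ∨ ¬e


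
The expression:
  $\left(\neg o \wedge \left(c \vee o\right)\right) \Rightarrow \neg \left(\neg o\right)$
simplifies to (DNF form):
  $o \vee \neg c$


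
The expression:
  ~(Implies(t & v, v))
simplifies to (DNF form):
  False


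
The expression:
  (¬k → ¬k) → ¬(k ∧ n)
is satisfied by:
  {k: False, n: False}
  {n: True, k: False}
  {k: True, n: False}


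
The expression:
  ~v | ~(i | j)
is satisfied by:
  {i: False, v: False, j: False}
  {j: True, i: False, v: False}
  {i: True, j: False, v: False}
  {j: True, i: True, v: False}
  {v: True, j: False, i: False}


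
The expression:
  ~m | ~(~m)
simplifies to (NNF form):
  True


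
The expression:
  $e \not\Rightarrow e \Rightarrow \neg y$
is always true.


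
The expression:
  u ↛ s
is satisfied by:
  {u: True, s: False}


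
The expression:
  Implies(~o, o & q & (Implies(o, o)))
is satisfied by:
  {o: True}


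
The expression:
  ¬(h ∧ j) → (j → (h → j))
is always true.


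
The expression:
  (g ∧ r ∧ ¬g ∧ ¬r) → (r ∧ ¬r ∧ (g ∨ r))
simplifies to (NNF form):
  True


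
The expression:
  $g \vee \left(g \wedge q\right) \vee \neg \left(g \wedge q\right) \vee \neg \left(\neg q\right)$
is always true.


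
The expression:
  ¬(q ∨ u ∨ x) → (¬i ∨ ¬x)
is always true.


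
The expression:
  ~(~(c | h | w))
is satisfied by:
  {h: True, c: True, w: True}
  {h: True, c: True, w: False}
  {h: True, w: True, c: False}
  {h: True, w: False, c: False}
  {c: True, w: True, h: False}
  {c: True, w: False, h: False}
  {w: True, c: False, h: False}


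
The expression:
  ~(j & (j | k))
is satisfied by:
  {j: False}


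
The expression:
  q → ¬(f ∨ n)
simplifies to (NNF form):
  (¬f ∧ ¬n) ∨ ¬q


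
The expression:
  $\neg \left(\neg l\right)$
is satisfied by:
  {l: True}


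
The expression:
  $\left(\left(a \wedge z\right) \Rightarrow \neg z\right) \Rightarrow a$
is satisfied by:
  {a: True}


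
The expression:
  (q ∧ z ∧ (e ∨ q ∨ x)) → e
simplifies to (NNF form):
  e ∨ ¬q ∨ ¬z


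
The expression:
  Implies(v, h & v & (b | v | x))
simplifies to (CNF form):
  h | ~v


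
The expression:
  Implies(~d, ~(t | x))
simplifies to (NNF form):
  d | (~t & ~x)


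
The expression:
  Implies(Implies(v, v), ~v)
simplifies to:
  ~v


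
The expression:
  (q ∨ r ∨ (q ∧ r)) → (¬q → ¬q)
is always true.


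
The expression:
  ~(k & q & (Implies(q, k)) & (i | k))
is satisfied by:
  {k: False, q: False}
  {q: True, k: False}
  {k: True, q: False}


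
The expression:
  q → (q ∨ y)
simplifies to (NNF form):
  True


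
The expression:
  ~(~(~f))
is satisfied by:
  {f: False}


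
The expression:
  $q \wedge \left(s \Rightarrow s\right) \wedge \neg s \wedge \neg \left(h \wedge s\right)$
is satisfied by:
  {q: True, s: False}


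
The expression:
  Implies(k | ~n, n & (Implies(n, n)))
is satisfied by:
  {n: True}


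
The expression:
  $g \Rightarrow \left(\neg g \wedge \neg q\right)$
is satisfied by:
  {g: False}


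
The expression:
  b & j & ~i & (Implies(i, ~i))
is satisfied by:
  {j: True, b: True, i: False}


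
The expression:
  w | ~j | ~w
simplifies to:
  True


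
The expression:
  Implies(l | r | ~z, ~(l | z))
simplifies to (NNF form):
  ~l & (~r | ~z)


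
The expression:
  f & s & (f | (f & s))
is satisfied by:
  {s: True, f: True}


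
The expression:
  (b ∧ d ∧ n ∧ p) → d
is always true.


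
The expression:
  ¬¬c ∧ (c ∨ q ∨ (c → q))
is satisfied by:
  {c: True}


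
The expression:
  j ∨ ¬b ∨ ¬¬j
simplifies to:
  j ∨ ¬b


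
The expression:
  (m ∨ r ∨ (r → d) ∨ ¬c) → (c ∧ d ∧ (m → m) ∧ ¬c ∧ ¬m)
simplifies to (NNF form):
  False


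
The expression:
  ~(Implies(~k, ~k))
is never true.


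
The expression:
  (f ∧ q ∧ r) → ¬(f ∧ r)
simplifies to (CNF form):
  ¬f ∨ ¬q ∨ ¬r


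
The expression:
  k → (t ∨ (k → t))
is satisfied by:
  {t: True, k: False}
  {k: False, t: False}
  {k: True, t: True}


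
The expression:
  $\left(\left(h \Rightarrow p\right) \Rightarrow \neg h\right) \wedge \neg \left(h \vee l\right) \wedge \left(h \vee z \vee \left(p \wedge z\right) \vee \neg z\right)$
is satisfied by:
  {h: False, l: False}


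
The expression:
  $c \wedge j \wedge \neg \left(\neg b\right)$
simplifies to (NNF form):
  $b \wedge c \wedge j$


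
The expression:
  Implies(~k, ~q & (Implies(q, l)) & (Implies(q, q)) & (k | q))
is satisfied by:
  {k: True}


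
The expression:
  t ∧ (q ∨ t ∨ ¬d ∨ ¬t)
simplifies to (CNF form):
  t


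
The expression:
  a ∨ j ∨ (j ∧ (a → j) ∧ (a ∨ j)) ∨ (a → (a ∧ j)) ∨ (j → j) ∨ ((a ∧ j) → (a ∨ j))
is always true.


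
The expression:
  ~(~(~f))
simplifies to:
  ~f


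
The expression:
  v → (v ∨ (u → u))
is always true.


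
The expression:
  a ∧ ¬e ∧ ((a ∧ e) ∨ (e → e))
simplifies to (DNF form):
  a ∧ ¬e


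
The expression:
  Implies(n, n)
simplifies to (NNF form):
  True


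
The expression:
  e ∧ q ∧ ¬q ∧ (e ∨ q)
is never true.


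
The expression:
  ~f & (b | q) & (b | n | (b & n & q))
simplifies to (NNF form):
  ~f & (b | n) & (b | q)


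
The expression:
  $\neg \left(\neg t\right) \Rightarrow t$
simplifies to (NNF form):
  $\text{True}$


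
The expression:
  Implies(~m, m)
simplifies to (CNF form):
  m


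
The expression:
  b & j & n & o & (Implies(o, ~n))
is never true.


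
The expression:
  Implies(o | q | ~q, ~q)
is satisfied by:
  {q: False}


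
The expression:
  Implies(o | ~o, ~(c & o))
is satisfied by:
  {c: False, o: False}
  {o: True, c: False}
  {c: True, o: False}


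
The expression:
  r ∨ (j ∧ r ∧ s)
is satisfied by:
  {r: True}


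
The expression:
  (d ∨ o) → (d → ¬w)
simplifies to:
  ¬d ∨ ¬w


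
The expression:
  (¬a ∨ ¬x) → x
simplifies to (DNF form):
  x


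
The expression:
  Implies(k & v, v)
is always true.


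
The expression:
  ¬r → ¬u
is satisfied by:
  {r: True, u: False}
  {u: False, r: False}
  {u: True, r: True}


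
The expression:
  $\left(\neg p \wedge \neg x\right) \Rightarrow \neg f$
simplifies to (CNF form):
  $p \vee x \vee \neg f$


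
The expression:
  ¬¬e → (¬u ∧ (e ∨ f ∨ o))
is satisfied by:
  {u: False, e: False}
  {e: True, u: False}
  {u: True, e: False}


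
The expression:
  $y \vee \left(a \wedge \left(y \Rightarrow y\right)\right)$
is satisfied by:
  {a: True, y: True}
  {a: True, y: False}
  {y: True, a: False}


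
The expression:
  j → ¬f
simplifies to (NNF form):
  ¬f ∨ ¬j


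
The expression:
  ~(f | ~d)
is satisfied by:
  {d: True, f: False}


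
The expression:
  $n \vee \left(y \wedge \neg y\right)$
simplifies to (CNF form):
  $n$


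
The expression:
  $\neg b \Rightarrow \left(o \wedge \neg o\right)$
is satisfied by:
  {b: True}


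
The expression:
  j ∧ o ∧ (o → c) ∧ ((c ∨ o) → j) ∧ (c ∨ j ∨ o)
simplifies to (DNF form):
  c ∧ j ∧ o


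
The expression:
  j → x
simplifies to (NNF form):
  x ∨ ¬j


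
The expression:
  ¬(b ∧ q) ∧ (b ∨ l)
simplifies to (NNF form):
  (b ∧ ¬q) ∨ (l ∧ ¬b)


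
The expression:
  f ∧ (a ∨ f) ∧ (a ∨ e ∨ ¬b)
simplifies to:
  f ∧ (a ∨ e ∨ ¬b)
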